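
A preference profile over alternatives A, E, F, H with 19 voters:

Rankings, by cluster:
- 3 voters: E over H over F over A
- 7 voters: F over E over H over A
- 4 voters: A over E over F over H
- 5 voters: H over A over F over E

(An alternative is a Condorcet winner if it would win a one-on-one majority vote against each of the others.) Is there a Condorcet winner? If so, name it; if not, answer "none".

F

Head-to-head results (19 voters):
A vs E: A preferred on 4+5 = 9 ballots; E wins 10–9.
A vs F: A preferred on 4+5 = 9 ballots; F wins 10–9.
A vs H: 4 for A, 15 for H — H by 15–4.
E vs F: E is ranked higher on 3+4 = 7 ballots, F on 12. F wins 12–7.
E vs H: 14 to 5, E.
F vs H: 11 to 8, F.
F wins every pairwise contest, so F is the Condorcet winner.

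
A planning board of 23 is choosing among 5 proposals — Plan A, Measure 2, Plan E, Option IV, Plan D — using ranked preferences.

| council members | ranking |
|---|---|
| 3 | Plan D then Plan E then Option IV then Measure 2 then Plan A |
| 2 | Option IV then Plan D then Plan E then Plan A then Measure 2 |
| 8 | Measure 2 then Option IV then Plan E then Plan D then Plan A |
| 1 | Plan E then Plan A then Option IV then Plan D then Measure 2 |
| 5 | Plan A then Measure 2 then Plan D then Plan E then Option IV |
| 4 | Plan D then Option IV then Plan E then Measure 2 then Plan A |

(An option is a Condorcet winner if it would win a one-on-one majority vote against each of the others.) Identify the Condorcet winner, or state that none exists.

Pairwise majorities:
Plan A–Measure 2: Measure 2 15–8.
Plan A vs Plan E: Plan E, 18–5.
Plan A–Option IV: Option IV 17–6.
Plan A vs Plan D: Plan D wins 17–6.
Measure 2 vs Plan E: Measure 2 wins 13–10.
Measure 2 vs Option IV: Measure 2, 13–10.
Measure 2 vs Plan D: Measure 2 wins 13–10.
Plan E vs Option IV: Option IV wins 14–9.
Plan E–Plan D: Plan D 14–9.
Option IV vs Plan D: Plan D, 12–11.
Measure 2 beats each of Plan A, Plan E, Option IV, Plan D — Measure 2 is the Condorcet winner.

Measure 2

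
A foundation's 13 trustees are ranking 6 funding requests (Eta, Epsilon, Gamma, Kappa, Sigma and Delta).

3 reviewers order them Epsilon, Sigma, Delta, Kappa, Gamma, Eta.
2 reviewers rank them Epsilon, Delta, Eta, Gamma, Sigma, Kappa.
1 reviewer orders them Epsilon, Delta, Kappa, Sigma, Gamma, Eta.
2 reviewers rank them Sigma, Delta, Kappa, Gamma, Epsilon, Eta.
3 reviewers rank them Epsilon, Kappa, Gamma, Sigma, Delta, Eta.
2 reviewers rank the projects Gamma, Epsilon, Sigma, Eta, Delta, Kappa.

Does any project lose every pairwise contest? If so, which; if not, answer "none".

Eta

Pairwise majorities:
Eta vs Epsilon: 0 for Eta, 13 for Epsilon — Epsilon by 13–0.
Eta vs Gamma: 2 to 11, Gamma.
Eta–Kappa: Kappa 9–4.
Eta vs Sigma: 2 to 11, Sigma.
Eta vs Delta: 2 for Eta, 11 for Delta — Delta by 11–2.
Epsilon vs Gamma: 9 to 4, Epsilon.
Epsilon vs Kappa: Epsilon, 11–2.
Epsilon vs Sigma: Epsilon wins 11–2.
Epsilon vs Delta: Epsilon, 11–2.
Gamma vs Kappa: 4 to 9, Kappa.
Gamma–Sigma: Gamma 7–6.
Gamma vs Delta: 5 to 8, Delta.
Kappa vs Sigma: Kappa preferred on 1+3 = 4 ballots; Sigma wins 9–4.
Kappa–Delta: Delta 10–3.
Sigma vs Delta: Sigma wins 10–3.
Eta loses to every other project — it is the Condorcet loser.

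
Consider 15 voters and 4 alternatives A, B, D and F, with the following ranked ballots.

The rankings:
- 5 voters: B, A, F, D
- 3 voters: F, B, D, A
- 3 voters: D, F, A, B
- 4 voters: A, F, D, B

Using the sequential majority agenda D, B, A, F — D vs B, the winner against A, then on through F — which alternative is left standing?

F

Round 1: D vs B — 7–8, B advances.
Round 2: B vs A — 8–7, B advances.
Round 3: B vs F — 5–10, F advances.
The agenda winner is F.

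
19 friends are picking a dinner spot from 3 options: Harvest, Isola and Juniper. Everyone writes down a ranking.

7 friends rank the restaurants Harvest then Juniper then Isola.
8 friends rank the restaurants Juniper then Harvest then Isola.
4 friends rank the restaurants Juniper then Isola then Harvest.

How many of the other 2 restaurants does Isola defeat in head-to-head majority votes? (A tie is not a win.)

0

Isola against each rival (19 friends):
Isola vs Harvest: Harvest, 15–4.
Isola vs Juniper: Juniper, 19–0.
Isola beats no one; loses to Harvest, Juniper — 0 pairwise wins.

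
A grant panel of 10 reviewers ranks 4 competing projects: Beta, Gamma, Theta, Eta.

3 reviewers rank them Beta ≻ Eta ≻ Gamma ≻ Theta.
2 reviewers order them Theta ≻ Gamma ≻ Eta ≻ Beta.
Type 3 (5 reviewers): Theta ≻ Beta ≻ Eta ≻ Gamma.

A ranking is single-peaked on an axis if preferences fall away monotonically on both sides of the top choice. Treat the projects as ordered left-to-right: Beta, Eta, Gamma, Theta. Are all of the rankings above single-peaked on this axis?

no

Axis positions: Beta=1, Eta=2, Gamma=3, Theta=4.
Type 1 (peak Beta at position 1): ranking walks positions 1-2-3-4, expanding outward from the peak — single-peaked.
Type 2 (peak Theta at position 4): ranking walks positions 4-3-2-1, expanding outward from the peak — single-peaked.
Type 3: ranking walks positions 4-1-2-3; Beta is ranked above Gamma even though Gamma lies between Beta and the peak Theta on the axis — preferences dip and rise again. Not single-peaked.
Type 3 violates single-peakedness, so the profile is not single-peaked on this axis.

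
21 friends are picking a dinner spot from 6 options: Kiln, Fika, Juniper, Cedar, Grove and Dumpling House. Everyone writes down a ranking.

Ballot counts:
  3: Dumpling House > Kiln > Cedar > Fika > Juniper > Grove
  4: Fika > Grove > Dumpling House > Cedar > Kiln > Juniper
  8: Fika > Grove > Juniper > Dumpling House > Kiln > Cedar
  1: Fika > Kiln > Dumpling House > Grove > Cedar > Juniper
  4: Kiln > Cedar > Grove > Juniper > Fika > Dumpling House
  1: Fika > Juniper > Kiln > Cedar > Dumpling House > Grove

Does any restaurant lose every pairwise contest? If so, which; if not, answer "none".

none

Head-to-head results (21 friends):
Kiln–Fika: Fika 14–7.
Kiln vs Juniper: Kiln is ranked higher on 3+4+1+4 = 12 ballots, Juniper on 9. Kiln wins 12–9.
Kiln–Cedar: Kiln 17–4.
Kiln vs Grove: Kiln is ranked higher on 3+1+4+1 = 9 ballots, Grove on 12. Grove wins 12–9.
Kiln vs Dumpling House: Dumpling House, 15–6.
Fika vs Juniper: 17 to 4, Fika.
Fika vs Cedar: 14 to 7, Fika.
Fika vs Grove: Fika, 17–4.
Fika–Dumpling House: Fika 18–3.
Juniper–Cedar: Cedar 12–9.
Juniper vs Grove: Grove wins 17–4.
Juniper vs Dumpling House: 13 to 8, Juniper.
Cedar vs Grove: Cedar preferred on 3+4+1 = 8 ballots; Grove wins 13–8.
Cedar vs Dumpling House: 4+1 = 5 for Cedar, 16 for Dumpling House — Dumpling House by 16–5.
Grove vs Dumpling House: Grove, 16–5.
Each restaurant has at least one pairwise win (Kiln beats Juniper; Fika beats Kiln; Juniper beats Dumpling House; Cedar beats Juniper; Grove beats Kiln; Dumpling House beats Kiln) — no Condorcet loser.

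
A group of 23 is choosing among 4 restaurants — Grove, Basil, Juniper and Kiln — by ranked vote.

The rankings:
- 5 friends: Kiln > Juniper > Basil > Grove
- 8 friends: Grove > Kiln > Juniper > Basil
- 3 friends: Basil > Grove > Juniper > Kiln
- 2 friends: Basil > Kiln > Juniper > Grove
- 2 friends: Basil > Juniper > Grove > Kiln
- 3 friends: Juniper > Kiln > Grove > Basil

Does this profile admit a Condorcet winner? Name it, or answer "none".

none

Pairwise majorities:
Grove vs Basil: Basil, 12–11.
Grove vs Juniper: Juniper wins 12–11.
Grove vs Kiln: Grove, 13–10.
Basil–Juniper: Juniper 16–7.
Basil–Kiln: Kiln 16–7.
Juniper vs Kiln: Kiln wins 15–8.
Every restaurant loses at least once (Grove loses to Basil; Basil loses to Juniper; Juniper loses to Kiln; Kiln loses to Grove). The majority relation contains the cycle Grove beats Kiln beats Basil beats Grove, so there is no Condorcet winner.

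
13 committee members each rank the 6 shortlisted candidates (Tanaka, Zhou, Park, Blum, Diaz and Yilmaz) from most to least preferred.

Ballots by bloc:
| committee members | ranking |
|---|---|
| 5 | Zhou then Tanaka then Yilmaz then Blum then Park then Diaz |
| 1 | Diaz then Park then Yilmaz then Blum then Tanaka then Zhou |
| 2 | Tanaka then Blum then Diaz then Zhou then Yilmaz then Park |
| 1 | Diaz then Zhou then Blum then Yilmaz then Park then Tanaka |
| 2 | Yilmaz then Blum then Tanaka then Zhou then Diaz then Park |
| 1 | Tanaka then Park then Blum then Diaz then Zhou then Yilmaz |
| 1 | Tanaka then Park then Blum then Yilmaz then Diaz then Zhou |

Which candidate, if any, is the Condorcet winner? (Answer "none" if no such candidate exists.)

Check each pair by majority over 13 ballots:
Tanaka vs Zhou: Tanaka is ranked higher on 1+2+2+1+1 = 7 ballots, Zhou on 6. Tanaka wins 7–6.
Tanaka–Park: Tanaka 11–2.
Tanaka–Blum: Tanaka 9–4.
Tanaka vs Diaz: 5+2+2+1+1 = 11 for Tanaka, 2 for Diaz — Tanaka by 11–2.
Tanaka–Yilmaz: Tanaka 9–4.
Zhou vs Park: 10 to 3, Zhou.
Zhou vs Blum: 6 to 7, Blum.
Zhou vs Diaz: 5+2 = 7 for Zhou, 6 for Diaz — Zhou by 7–6.
Zhou vs Yilmaz: 9 to 4, Zhou.
Park vs Blum: Park is ranked higher on 1+1+1 = 3 ballots, Blum on 10. Blum wins 10–3.
Park vs Diaz: Park, 7–6.
Park vs Yilmaz: 1+1+1 = 3 for Park, 10 for Yilmaz — Yilmaz by 10–3.
Blum vs Diaz: Blum preferred on 5+2+2+1+1 = 11 ballots; Blum wins 11–2.
Blum vs Yilmaz: Blum preferred on 2+1+1+1 = 5 ballots; Yilmaz wins 8–5.
Diaz–Yilmaz: Yilmaz 8–5.
Only Tanaka has no losses; Tanaka is the Condorcet winner.

Tanaka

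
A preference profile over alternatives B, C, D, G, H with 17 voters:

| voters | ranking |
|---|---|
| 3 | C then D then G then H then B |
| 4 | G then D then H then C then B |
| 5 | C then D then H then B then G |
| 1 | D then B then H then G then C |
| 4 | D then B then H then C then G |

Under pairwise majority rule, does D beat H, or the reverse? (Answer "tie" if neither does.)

Ballots ranking D above H: 3 + 4 + 5 + 1 + 4 = 17.
Ballots ranking H above D: 17 − 17 = 0.
D wins the head-to-head 17–0.

D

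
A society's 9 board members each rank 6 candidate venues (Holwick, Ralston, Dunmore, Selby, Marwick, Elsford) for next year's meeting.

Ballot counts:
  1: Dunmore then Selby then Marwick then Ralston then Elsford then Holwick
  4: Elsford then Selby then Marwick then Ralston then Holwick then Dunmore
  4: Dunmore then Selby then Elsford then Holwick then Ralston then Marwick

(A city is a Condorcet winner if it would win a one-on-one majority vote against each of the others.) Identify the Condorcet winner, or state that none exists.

Dunmore

Check each pair by majority over 9 ballots:
Holwick vs Ralston: Ralston wins 5–4.
Holwick vs Dunmore: Holwick is ranked higher on 4 ballots, Dunmore on 5. Dunmore wins 5–4.
Holwick vs Selby: Holwick preferred on 0 ballots; Selby wins 9–0.
Holwick vs Marwick: Marwick wins 5–4.
Holwick vs Elsford: Holwick is ranked higher on 0 ballots, Elsford on 9. Elsford wins 9–0.
Ralston vs Dunmore: 4 for Ralston, 5 for Dunmore — Dunmore by 5–4.
Ralston vs Selby: 0 for Ralston, 9 for Selby — Selby by 9–0.
Ralston vs Marwick: Marwick, 5–4.
Ralston vs Elsford: Ralston is ranked higher on 1 ballot, Elsford on 8. Elsford wins 8–1.
Dunmore vs Selby: Dunmore is ranked higher on 1+4 = 5 ballots, Selby on 4. Dunmore wins 5–4.
Dunmore–Marwick: Dunmore 5–4.
Dunmore vs Elsford: Dunmore is ranked higher on 1+4 = 5 ballots, Elsford on 4. Dunmore wins 5–4.
Selby vs Marwick: Selby, 9–0.
Selby vs Elsford: Selby preferred on 1+4 = 5 ballots; Selby wins 5–4.
Marwick vs Elsford: 1 to 8, Elsford.
Dunmore defeats every rival head-to-head and is the Condorcet winner.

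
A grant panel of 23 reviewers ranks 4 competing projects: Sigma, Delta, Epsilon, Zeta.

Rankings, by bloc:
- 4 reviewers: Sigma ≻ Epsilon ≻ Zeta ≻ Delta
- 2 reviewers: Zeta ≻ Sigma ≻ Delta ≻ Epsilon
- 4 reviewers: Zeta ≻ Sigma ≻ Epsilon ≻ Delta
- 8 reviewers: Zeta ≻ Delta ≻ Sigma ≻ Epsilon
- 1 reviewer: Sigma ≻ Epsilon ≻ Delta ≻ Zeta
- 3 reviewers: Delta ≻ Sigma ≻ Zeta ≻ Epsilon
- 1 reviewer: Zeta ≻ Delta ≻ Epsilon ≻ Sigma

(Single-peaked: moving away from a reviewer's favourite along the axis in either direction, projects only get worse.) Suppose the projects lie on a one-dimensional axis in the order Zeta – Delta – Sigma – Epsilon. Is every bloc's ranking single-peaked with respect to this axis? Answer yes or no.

Axis positions: Zeta=1, Delta=2, Sigma=3, Epsilon=4.
Bloc 1: ranking walks positions 3-4-1-2; Zeta is ranked above Delta even though Delta lies between Zeta and the peak Sigma on the axis — preferences dip and rise again. Not single-peaked.
Bloc 2: ranking walks positions 1-3-2-4; Sigma is ranked above Delta even though Delta lies between Sigma and the peak Zeta on the axis — preferences dip and rise again. Not single-peaked.
Bloc 3: ranking walks positions 1-3-4-2; Sigma is ranked above Delta even though Delta lies between Sigma and the peak Zeta on the axis — preferences dip and rise again. Not single-peaked.
Bloc 4 (peak Zeta at position 1): ranking walks positions 1-2-3-4, expanding outward from the peak — single-peaked.
Bloc 5 (peak Sigma at position 3): ranking walks positions 3-4-2-1, expanding outward from the peak — single-peaked.
Bloc 6 (peak Delta at position 2): ranking walks positions 2-3-1-4, expanding outward from the peak — single-peaked.
Bloc 7: ranking walks positions 1-2-4-3; Epsilon is ranked above Sigma even though Sigma lies between Epsilon and the peak Zeta on the axis — preferences dip and rise again. Not single-peaked.
Bloc 1 violates single-peakedness, so the profile is not single-peaked on this axis.

no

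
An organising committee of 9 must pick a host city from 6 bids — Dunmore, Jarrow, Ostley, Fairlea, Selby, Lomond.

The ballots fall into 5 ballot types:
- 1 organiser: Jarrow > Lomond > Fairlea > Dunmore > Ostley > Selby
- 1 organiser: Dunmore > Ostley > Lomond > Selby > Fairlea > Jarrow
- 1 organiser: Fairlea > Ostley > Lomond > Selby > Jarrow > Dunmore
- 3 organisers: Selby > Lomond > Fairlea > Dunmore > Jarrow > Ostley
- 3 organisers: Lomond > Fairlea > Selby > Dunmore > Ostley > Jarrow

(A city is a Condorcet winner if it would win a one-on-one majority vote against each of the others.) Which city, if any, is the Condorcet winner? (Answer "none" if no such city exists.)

Check each pair by majority over 9 ballots:
Dunmore vs Jarrow: 1+3+3 = 7 for Dunmore, 2 for Jarrow — Dunmore by 7–2.
Dunmore vs Ostley: Dunmore is ranked higher on 1+1+3+3 = 8 ballots, Ostley on 1. Dunmore wins 8–1.
Dunmore vs Fairlea: Dunmore preferred on 1 ballot; Fairlea wins 8–1.
Dunmore vs Selby: Dunmore is ranked higher on 1+1 = 2 ballots, Selby on 7. Selby wins 7–2.
Dunmore vs Lomond: Dunmore preferred on 1 ballot; Lomond wins 8–1.
Jarrow vs Ostley: Jarrow preferred on 1+3 = 4 ballots; Ostley wins 5–4.
Jarrow vs Fairlea: Jarrow is ranked higher on 1 ballot, Fairlea on 8. Fairlea wins 8–1.
Jarrow vs Selby: 1 for Jarrow, 8 for Selby — Selby by 8–1.
Jarrow vs Lomond: 1 for Jarrow, 8 for Lomond — Lomond by 8–1.
Ostley vs Fairlea: Ostley preferred on 1 ballot; Fairlea wins 8–1.
Ostley vs Selby: 1+1+1 = 3 for Ostley, 6 for Selby — Selby by 6–3.
Ostley vs Lomond: 2 to 7, Lomond.
Fairlea vs Selby: 1+1+3 = 5 for Fairlea, 4 for Selby — Fairlea by 5–4.
Fairlea vs Lomond: Fairlea is ranked higher on 1 ballot, Lomond on 8. Lomond wins 8–1.
Selby vs Lomond: 3 to 6, Lomond.
Only Lomond has no losses; Lomond is the Condorcet winner.

Lomond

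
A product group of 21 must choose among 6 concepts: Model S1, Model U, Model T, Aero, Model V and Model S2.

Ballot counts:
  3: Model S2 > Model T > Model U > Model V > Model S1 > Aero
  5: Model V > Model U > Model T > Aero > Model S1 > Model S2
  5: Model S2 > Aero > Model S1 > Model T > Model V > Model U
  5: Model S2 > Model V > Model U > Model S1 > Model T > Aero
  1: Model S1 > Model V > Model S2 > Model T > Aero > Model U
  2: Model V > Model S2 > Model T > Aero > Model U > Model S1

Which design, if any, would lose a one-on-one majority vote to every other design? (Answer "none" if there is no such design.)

Pairwise majorities:
Model S1 vs Model U: Model S1 preferred on 5+1 = 6 ballots; Model U wins 15–6.
Model S1 vs Model T: Model S1 wins 11–10.
Model S1–Aero: Aero 12–9.
Model S1 vs Model V: Model V wins 15–6.
Model S1 vs Model S2: Model S1 preferred on 5+1 = 6 ballots; Model S2 wins 15–6.
Model U vs Model T: Model U is ranked higher on 5+5 = 10 ballots, Model T on 11. Model T wins 11–10.
Model U vs Aero: 13 to 8, Model U.
Model U vs Model V: Model V, 18–3.
Model U vs Model S2: 5 for Model U, 16 for Model S2 — Model S2 by 16–5.
Model T vs Aero: 3+5+5+1+2 = 16 for Model T, 5 for Aero — Model T by 16–5.
Model T vs Model V: Model V wins 13–8.
Model T vs Model S2: Model S2, 16–5.
Aero–Model V: Model V 16–5.
Aero vs Model S2: Aero preferred on 5 ballots; Model S2 wins 16–5.
Model V vs Model S2: 8 to 13, Model S2.
Every design wins at least one matchup (Model S1 beats Model T; Model U beats Model S1; Model T beats Model U; Aero beats Model S1; Model V beats Model S1; Model S2 beats Model S1), so there is no Condorcet loser.

none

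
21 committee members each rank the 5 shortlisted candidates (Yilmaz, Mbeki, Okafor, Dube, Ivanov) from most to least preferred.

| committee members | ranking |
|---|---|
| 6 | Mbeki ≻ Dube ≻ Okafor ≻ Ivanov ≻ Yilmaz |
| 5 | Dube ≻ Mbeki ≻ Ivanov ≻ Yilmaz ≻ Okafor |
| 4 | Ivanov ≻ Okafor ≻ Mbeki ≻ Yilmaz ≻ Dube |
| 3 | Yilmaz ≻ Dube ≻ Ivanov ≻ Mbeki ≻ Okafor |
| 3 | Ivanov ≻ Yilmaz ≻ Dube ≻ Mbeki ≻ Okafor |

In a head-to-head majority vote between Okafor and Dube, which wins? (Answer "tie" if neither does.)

Dube

Ballots ranking Okafor above Dube: 4.
Ballots ranking Dube above Okafor: 21 − 4 = 17.
Dube wins the head-to-head 17–4.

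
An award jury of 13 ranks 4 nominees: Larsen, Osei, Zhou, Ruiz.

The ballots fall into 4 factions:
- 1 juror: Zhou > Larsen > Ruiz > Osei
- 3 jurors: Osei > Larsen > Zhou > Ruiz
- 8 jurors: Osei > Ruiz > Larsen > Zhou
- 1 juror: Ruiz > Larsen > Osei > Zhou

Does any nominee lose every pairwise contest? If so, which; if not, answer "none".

Zhou

Head-to-head results (13 jurors):
Larsen vs Osei: Osei wins 11–2.
Larsen vs Zhou: Larsen, 12–1.
Larsen vs Ruiz: 1+3 = 4 for Larsen, 9 for Ruiz — Ruiz by 9–4.
Osei–Zhou: Osei 12–1.
Osei vs Ruiz: Osei, 11–2.
Zhou vs Ruiz: Ruiz wins 9–4.
Zhou is beaten in every head-to-head and is the Condorcet loser.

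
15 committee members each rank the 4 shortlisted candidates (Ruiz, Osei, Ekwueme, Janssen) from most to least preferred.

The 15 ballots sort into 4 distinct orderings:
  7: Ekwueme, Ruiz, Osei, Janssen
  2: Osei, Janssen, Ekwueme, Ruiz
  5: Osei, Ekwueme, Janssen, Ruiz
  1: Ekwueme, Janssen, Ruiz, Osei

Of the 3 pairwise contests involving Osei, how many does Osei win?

Osei against each rival (15 committee members):
Osei vs Ruiz: Ruiz wins 8–7.
Osei–Ekwueme: Ekwueme 8–7.
Osei vs Janssen: Osei preferred on 7+2+5 = 14 ballots; Osei wins 14–1.
Osei beats Janssen; loses to Ruiz, Ekwueme — 1 pairwise win.

1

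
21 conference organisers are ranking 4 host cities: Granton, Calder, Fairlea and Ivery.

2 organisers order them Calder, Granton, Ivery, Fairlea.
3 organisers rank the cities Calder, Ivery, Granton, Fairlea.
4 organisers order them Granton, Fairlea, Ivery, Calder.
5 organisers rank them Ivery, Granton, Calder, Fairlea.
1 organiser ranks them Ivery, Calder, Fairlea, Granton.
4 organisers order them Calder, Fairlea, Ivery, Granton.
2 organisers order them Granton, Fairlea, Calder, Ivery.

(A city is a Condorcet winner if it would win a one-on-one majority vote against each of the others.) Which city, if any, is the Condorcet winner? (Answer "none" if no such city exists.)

Check each pair by majority over 21 ballots:
Granton vs Calder: 11 to 10, Granton.
Granton vs Fairlea: 16 to 5, Granton.
Granton vs Ivery: Granton is ranked higher on 2+4+2 = 8 ballots, Ivery on 13. Ivery wins 13–8.
Calder vs Fairlea: 15 to 6, Calder.
Calder vs Ivery: 11 to 10, Calder.
Fairlea vs Ivery: 10 to 11, Ivery.
Each city drops at least one matchup (Granton loses to Ivery; Calder loses to Granton; Fairlea loses to Granton; Ivery loses to Calder); the cycle Granton → Calder → Ivery → Granton rules out a Condorcet winner.

none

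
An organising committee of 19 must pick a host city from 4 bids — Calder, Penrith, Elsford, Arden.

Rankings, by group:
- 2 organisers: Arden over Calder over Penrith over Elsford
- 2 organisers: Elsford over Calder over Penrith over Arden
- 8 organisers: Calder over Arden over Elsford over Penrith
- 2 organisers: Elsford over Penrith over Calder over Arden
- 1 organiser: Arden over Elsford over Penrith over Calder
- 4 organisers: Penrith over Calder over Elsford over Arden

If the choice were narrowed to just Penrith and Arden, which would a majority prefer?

Arden

Ballots ranking Penrith above Arden: 2 + 2 + 4 = 8.
Ballots ranking Arden above Penrith: 19 − 8 = 11.
Arden wins the head-to-head 11–8.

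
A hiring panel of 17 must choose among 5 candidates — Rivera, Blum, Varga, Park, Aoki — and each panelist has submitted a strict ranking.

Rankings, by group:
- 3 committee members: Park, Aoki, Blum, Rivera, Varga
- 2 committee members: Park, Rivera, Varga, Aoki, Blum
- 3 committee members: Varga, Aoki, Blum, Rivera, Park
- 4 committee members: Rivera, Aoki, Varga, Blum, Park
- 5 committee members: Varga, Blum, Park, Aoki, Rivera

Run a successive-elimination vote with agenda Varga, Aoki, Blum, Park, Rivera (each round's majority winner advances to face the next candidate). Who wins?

Rivera

Round 1: Varga vs Aoki — 10–7, Varga advances.
Round 2: Varga vs Blum — 14–3, Varga advances.
Round 3: Varga vs Park — 12–5, Varga advances.
Round 4: Varga vs Rivera — 8–9, Rivera advances.
Rivera survives the agenda.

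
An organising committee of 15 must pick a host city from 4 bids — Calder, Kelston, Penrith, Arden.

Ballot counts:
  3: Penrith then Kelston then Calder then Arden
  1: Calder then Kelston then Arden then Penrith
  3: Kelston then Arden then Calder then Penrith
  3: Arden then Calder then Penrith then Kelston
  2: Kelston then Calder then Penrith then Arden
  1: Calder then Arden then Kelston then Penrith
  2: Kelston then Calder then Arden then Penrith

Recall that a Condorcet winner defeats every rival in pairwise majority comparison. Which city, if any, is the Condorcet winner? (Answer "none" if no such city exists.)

Kelston

Pairwise majorities:
Calder vs Kelston: Calder is ranked higher on 1+3+1 = 5 ballots, Kelston on 10. Kelston wins 10–5.
Calder vs Penrith: 12 to 3, Calder.
Calder vs Arden: 9 to 6, Calder.
Kelston vs Penrith: Kelston is ranked higher on 1+3+2+1+2 = 9 ballots, Penrith on 6. Kelston wins 9–6.
Kelston vs Arden: Kelston preferred on 3+1+3+2+2 = 11 ballots; Kelston wins 11–4.
Penrith vs Arden: Penrith is ranked higher on 3+2 = 5 ballots, Arden on 10. Arden wins 10–5.
Only Kelston has no losses; Kelston is the Condorcet winner.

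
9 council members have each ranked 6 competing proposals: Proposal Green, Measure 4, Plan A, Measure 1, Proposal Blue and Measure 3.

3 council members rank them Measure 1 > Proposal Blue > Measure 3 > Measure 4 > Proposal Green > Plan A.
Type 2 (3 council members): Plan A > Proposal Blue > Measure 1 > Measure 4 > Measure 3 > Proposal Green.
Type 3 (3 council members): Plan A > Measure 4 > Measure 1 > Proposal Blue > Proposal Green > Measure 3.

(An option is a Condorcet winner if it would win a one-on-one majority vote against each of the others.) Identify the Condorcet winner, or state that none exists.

Pairwise majorities:
Proposal Green vs Measure 4: Measure 4 wins 9–0.
Proposal Green vs Plan A: Plan A, 6–3.
Proposal Green vs Measure 1: Measure 1, 9–0.
Proposal Green vs Proposal Blue: Proposal Blue, 9–0.
Proposal Green vs Measure 3: Measure 3, 6–3.
Measure 4 vs Plan A: Plan A, 6–3.
Measure 4–Measure 1: Measure 1 6–3.
Measure 4 vs Proposal Blue: Proposal Blue, 6–3.
Measure 4 vs Measure 3: Measure 4 wins 6–3.
Plan A vs Measure 1: Plan A, 6–3.
Plan A vs Proposal Blue: Plan A, 6–3.
Plan A vs Measure 3: Plan A, 6–3.
Measure 1–Proposal Blue: Measure 1 6–3.
Measure 1–Measure 3: Measure 1 9–0.
Proposal Blue vs Measure 3: Proposal Blue, 9–0.
Plan A wins every pairwise contest, so Plan A is the Condorcet winner.

Plan A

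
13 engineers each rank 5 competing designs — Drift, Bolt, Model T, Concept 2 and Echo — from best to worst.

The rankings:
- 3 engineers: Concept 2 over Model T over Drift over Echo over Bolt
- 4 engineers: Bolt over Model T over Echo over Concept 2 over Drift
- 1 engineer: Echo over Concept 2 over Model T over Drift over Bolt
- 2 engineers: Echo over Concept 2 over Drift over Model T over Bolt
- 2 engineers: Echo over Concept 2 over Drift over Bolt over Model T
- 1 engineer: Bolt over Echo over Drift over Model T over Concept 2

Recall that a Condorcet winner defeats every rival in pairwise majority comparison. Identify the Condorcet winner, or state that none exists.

Pairwise majorities:
Drift vs Bolt: Drift, 8–5.
Drift vs Model T: Model T, 8–5.
Drift vs Concept 2: Concept 2 wins 12–1.
Drift vs Echo: Echo, 10–3.
Bolt–Model T: Bolt 7–6.
Bolt–Concept 2: Concept 2 8–5.
Bolt vs Echo: Echo, 8–5.
Model T–Concept 2: Concept 2 8–5.
Model T–Echo: Model T 7–6.
Concept 2–Echo: Echo 10–3.
Each design drops at least one matchup (Drift loses to Model T; Bolt loses to Drift; Model T loses to Bolt; Concept 2 loses to Echo; Echo loses to Model T); the cycle Drift beats Bolt beats Model T beats Drift rules out a Condorcet winner.

none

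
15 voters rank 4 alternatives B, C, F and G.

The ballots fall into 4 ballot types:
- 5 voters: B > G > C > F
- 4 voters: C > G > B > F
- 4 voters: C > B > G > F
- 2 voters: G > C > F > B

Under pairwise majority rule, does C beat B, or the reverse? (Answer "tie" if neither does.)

Ballots ranking C above B: 4 + 4 + 2 = 10.
Ballots ranking B above C: 15 − 10 = 5.
C wins the head-to-head 10–5.

C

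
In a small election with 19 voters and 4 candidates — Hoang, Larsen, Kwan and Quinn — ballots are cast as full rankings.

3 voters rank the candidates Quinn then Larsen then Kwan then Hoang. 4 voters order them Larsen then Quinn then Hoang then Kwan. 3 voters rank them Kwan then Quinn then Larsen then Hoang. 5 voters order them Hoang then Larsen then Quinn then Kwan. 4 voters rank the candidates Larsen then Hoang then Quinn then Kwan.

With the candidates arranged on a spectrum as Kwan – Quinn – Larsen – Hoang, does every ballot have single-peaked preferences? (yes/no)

Axis positions: Kwan=1, Quinn=2, Larsen=3, Hoang=4.
Cluster 1 (peak Quinn at position 2): ranking walks positions 2-3-1-4, expanding outward from the peak — single-peaked.
Cluster 2 (peak Larsen at position 3): ranking walks positions 3-2-4-1, expanding outward from the peak — single-peaked.
Cluster 3 (peak Kwan at position 1): ranking walks positions 1-2-3-4, expanding outward from the peak — single-peaked.
Cluster 4 (peak Hoang at position 4): ranking walks positions 4-3-2-1, expanding outward from the peak — single-peaked.
Cluster 5 (peak Larsen at position 3): ranking walks positions 3-4-2-1, expanding outward from the peak — single-peaked.
Every ranking is single-peaked on this axis.

yes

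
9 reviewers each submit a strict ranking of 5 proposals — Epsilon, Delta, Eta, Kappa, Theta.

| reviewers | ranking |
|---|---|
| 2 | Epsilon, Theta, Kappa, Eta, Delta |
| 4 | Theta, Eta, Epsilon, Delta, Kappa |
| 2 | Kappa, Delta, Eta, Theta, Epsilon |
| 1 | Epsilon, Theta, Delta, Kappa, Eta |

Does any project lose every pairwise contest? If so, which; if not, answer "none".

none

Pairwise majorities:
Epsilon vs Delta: Epsilon preferred on 2+4+1 = 7 ballots; Epsilon wins 7–2.
Epsilon vs Eta: Eta, 6–3.
Epsilon vs Kappa: 7 to 2, Epsilon.
Epsilon vs Theta: Epsilon preferred on 2+1 = 3 ballots; Theta wins 6–3.
Delta vs Eta: Eta wins 6–3.
Delta–Kappa: Delta 5–4.
Delta vs Theta: Theta, 7–2.
Eta vs Kappa: 4 for Eta, 5 for Kappa — Kappa by 5–4.
Eta vs Theta: Eta is ranked higher on 2 ballots, Theta on 7. Theta wins 7–2.
Kappa vs Theta: Kappa is ranked higher on 2 ballots, Theta on 7. Theta wins 7–2.
Each project has at least one pairwise win (Epsilon beats Delta; Delta beats Kappa; Eta beats Epsilon; Kappa beats Eta; Theta beats Epsilon) — no Condorcet loser.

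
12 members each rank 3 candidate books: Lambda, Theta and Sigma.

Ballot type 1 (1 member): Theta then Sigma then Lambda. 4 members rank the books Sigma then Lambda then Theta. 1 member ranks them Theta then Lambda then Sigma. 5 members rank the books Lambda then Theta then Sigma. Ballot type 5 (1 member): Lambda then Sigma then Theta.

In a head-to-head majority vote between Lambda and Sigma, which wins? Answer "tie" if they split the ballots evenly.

Lambda

Ballots ranking Lambda above Sigma: 1 + 5 + 1 = 7.
Ballots ranking Sigma above Lambda: 12 − 7 = 5.
Lambda wins the head-to-head 7–5.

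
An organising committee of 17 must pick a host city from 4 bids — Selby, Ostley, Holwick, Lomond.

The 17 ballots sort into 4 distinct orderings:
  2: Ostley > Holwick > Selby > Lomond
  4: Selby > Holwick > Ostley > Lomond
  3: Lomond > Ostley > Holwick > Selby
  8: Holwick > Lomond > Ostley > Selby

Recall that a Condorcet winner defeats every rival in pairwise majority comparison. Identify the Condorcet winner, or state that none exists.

Holwick

Head-to-head results (17 organisers):
Selby vs Ostley: Selby preferred on 4 ballots; Ostley wins 13–4.
Selby vs Holwick: Selby is ranked higher on 4 ballots, Holwick on 13. Holwick wins 13–4.
Selby vs Lomond: Selby preferred on 2+4 = 6 ballots; Lomond wins 11–6.
Ostley vs Holwick: Ostley is ranked higher on 2+3 = 5 ballots, Holwick on 12. Holwick wins 12–5.
Ostley vs Lomond: 2+4 = 6 for Ostley, 11 for Lomond — Lomond by 11–6.
Holwick vs Lomond: 14 to 3, Holwick.
Holwick wins every pairwise contest, so Holwick is the Condorcet winner.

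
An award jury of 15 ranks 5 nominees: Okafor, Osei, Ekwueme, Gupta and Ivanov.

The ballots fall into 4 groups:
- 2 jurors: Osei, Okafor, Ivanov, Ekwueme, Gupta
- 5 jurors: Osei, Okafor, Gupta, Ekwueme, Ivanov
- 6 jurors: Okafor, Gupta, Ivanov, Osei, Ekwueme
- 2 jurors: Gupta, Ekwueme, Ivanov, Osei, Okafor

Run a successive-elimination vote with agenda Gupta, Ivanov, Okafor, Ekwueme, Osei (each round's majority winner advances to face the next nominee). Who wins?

Osei

Round 1: Gupta vs Ivanov — 13–2, Gupta advances.
Round 2: Gupta vs Okafor — 2–13, Okafor advances.
Round 3: Okafor vs Ekwueme — 13–2, Okafor advances.
Round 4: Okafor vs Osei — 6–9, Osei advances.
Osei survives the agenda.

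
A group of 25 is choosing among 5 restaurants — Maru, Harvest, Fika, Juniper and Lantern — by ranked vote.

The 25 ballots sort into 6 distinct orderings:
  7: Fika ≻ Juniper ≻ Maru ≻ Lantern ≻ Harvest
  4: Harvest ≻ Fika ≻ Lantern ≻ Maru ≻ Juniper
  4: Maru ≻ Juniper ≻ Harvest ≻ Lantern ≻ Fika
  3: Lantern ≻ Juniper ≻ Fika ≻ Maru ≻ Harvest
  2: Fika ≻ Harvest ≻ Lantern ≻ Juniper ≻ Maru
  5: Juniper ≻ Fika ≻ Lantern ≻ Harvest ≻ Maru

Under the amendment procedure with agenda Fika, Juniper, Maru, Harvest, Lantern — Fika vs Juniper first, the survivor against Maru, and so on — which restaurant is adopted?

Fika

Round 1: Fika vs Juniper — 13–12, Fika advances.
Round 2: Fika vs Maru — 21–4, Fika advances.
Round 3: Fika vs Harvest — 17–8, Fika advances.
Round 4: Fika vs Lantern — 18–7, Fika advances.
The agenda winner is Fika.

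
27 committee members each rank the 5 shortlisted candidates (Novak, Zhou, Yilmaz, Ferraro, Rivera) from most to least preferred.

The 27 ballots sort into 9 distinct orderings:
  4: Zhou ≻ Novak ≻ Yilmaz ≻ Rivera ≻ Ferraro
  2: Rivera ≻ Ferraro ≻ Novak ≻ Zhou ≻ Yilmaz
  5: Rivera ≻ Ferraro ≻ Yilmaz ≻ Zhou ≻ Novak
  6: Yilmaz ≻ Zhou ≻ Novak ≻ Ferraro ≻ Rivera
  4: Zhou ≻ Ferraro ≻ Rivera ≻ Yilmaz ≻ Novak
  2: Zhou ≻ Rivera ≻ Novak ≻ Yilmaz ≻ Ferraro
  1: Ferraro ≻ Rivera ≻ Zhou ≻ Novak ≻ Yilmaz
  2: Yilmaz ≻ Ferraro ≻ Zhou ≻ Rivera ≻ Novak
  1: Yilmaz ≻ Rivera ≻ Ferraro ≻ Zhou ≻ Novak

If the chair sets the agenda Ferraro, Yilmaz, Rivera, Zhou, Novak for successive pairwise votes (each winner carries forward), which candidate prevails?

Zhou

Round 1: Ferraro vs Yilmaz — 12–15, Yilmaz advances.
Round 2: Yilmaz vs Rivera — 13–14, Rivera advances.
Round 3: Rivera vs Zhou — 9–18, Zhou advances.
Round 4: Zhou vs Novak — 25–2, Zhou advances.
Zhou survives the agenda.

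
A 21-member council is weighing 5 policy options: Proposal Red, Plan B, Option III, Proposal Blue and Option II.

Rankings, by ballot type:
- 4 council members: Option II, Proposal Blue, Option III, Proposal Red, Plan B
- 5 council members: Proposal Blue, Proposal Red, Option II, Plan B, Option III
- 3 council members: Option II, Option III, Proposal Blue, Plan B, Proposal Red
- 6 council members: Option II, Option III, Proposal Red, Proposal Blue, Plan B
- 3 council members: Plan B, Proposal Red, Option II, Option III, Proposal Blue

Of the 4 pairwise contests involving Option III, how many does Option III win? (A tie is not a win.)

Option III against each rival (21 council members):
Option III vs Proposal Red: Option III is ranked higher on 4+3+6 = 13 ballots, Proposal Red on 8. Option III wins 13–8.
Option III–Plan B: Option III 13–8.
Option III vs Proposal Blue: Option III, 12–9.
Option III vs Option II: 0 for Option III, 21 for Option II — Option II by 21–0.
Option III beats Proposal Red, Plan B, Proposal Blue; loses to Option II — 3 pairwise wins.

3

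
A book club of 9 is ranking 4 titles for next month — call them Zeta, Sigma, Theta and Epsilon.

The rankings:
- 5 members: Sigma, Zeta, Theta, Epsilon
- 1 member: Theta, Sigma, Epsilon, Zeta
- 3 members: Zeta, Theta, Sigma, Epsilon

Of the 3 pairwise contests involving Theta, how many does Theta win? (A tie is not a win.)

Theta against each rival (9 members):
Theta vs Zeta: 1 for Theta, 8 for Zeta — Zeta by 8–1.
Theta vs Sigma: Theta is ranked higher on 1+3 = 4 ballots, Sigma on 5. Sigma wins 5–4.
Theta–Epsilon: Theta 9–0.
Theta beats Epsilon; loses to Zeta, Sigma — 1 pairwise win.

1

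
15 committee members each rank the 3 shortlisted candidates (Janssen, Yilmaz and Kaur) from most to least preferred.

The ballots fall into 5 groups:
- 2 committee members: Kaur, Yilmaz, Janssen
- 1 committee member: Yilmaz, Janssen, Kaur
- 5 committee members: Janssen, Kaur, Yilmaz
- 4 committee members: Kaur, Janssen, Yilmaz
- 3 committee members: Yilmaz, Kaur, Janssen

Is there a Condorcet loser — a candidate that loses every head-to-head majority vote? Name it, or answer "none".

Yilmaz

Head-to-head results (15 committee members):
Janssen vs Yilmaz: Janssen, 9–6.
Janssen vs Kaur: 6 to 9, Kaur.
Yilmaz vs Kaur: 1+3 = 4 for Yilmaz, 11 for Kaur — Kaur by 11–4.
Only Yilmaz has no wins; Yilmaz is the Condorcet loser.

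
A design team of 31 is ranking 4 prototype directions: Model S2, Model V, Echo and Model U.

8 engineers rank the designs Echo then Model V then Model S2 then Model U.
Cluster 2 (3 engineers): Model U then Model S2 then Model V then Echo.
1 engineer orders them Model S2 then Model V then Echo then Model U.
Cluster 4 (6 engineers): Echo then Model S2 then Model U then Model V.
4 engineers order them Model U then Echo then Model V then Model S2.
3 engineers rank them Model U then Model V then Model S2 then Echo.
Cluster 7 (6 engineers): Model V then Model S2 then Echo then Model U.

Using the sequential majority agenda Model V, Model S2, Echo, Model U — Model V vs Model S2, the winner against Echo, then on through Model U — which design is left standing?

Echo

Round 1: Model V vs Model S2 — 21–10, Model V advances.
Round 2: Model V vs Echo — 13–18, Echo advances.
Round 3: Echo vs Model U — 21–10, Echo advances.
The agenda winner is Echo.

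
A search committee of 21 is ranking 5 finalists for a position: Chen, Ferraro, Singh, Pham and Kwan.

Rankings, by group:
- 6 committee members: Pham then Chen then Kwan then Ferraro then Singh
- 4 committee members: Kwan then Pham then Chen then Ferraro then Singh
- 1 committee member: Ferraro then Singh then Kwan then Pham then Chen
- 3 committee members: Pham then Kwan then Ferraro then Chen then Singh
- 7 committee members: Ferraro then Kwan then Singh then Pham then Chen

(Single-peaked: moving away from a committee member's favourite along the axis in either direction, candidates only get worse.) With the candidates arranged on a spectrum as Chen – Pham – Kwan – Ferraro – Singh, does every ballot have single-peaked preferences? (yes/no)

Axis positions: Chen=1, Pham=2, Kwan=3, Ferraro=4, Singh=5.
Group 1 (peak Pham at position 2): ranking walks positions 2-1-3-4-5, expanding outward from the peak — single-peaked.
Group 2 (peak Kwan at position 3): ranking walks positions 3-2-1-4-5, expanding outward from the peak — single-peaked.
Group 3 (peak Ferraro at position 4): ranking walks positions 4-5-3-2-1, expanding outward from the peak — single-peaked.
Group 4 (peak Pham at position 2): ranking walks positions 2-3-4-1-5, expanding outward from the peak — single-peaked.
Group 5 (peak Ferraro at position 4): ranking walks positions 4-3-5-2-1, expanding outward from the peak — single-peaked.
Every ranking is single-peaked on this axis.

yes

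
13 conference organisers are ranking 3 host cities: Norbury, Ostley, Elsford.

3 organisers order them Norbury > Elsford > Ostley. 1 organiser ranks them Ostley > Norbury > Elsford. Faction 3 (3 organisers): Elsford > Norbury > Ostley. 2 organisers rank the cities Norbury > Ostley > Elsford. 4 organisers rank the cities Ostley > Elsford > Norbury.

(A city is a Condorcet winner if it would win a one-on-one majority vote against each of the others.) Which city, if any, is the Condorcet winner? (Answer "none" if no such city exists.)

none

Check each pair by majority over 13 ballots:
Norbury vs Ostley: 3+3+2 = 8 for Norbury, 5 for Ostley — Norbury by 8–5.
Norbury vs Elsford: Norbury preferred on 3+1+2 = 6 ballots; Elsford wins 7–6.
Ostley vs Elsford: 7 to 6, Ostley.
Every city loses at least once (Norbury loses to Elsford; Ostley loses to Norbury; Elsford loses to Ostley). The majority relation contains the cycle Norbury > Ostley > Elsford > Norbury, so there is no Condorcet winner.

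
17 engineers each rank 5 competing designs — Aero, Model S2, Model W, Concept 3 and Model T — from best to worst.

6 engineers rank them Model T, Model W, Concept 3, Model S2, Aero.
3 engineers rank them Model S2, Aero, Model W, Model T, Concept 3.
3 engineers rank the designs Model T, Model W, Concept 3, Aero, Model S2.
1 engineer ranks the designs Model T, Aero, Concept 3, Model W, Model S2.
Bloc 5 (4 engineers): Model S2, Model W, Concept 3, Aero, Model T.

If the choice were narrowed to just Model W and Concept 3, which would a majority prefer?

Model W

Ballots ranking Model W above Concept 3: 6 + 3 + 3 + 4 = 16.
Ballots ranking Concept 3 above Model W: 17 − 16 = 1.
Model W wins the head-to-head 16–1.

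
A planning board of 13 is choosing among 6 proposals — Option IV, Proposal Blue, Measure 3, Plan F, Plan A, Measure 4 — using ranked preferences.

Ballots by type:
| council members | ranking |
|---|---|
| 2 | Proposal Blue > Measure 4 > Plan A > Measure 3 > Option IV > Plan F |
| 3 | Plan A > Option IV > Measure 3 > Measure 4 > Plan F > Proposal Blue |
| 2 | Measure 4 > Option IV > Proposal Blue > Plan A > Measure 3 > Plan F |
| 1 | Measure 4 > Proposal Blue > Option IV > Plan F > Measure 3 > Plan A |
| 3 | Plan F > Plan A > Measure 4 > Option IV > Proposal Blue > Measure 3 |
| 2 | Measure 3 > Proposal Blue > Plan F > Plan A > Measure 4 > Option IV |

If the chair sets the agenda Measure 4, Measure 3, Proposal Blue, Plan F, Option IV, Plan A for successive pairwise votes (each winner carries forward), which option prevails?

Plan A

Round 1: Measure 4 vs Measure 3 — 8–5, Measure 4 advances.
Round 2: Measure 4 vs Proposal Blue — 9–4, Measure 4 advances.
Round 3: Measure 4 vs Plan F — 8–5, Measure 4 advances.
Round 4: Measure 4 vs Option IV — 10–3, Measure 4 advances.
Round 5: Measure 4 vs Plan A — 5–8, Plan A advances.
The agenda winner is Plan A.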